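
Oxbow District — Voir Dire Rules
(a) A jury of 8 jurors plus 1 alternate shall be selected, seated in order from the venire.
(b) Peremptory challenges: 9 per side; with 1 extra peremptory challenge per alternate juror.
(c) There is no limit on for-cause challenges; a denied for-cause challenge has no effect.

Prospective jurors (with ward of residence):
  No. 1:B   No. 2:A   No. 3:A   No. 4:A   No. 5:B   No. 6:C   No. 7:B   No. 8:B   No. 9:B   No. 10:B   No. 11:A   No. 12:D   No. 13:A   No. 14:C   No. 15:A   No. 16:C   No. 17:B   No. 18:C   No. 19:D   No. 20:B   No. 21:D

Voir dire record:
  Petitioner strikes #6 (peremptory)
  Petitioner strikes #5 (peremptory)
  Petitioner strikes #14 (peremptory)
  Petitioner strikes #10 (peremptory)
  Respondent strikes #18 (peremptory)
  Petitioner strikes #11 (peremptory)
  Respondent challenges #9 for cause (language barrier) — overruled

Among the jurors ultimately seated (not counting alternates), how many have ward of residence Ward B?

Removed: #5, #6, #10, #11, #14, #18.
Seated jurors 1–8: #1, #2, #3, #4, #7, #8, #9, #12 (alternates #13 not counted).
Of those, in Ward B: #1, #7, #8, #9 → 4.

4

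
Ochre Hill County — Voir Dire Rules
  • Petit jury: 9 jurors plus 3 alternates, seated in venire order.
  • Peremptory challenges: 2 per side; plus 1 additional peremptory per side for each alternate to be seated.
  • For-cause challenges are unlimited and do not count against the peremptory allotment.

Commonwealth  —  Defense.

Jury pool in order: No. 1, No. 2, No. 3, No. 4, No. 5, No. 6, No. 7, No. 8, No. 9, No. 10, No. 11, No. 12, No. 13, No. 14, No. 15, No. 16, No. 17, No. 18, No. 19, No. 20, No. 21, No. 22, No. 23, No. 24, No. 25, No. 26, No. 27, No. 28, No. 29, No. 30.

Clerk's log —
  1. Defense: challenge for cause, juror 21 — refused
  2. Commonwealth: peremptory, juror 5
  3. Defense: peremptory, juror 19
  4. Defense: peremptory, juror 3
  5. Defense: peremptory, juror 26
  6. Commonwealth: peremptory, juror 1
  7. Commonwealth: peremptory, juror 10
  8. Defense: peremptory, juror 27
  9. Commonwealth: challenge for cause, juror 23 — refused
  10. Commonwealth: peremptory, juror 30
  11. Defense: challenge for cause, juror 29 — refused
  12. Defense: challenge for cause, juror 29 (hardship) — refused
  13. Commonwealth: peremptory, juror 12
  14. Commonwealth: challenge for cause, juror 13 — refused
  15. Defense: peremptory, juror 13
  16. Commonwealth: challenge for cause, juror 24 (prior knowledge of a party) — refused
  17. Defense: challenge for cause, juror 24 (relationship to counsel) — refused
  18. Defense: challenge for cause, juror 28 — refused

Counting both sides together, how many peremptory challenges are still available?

0

Commonwealth allotment: 2 base + 1 × 3 alternates = 5. Defense allotment: 2 base + 1 × 3 alternates = 5.
Commonwealth peremptories used: #5, #1, #10, #30, #12 — 5 (for-cause on #23, #13, #24 don't count).
Defense peremptories used: #19, #3, #26, #27, #13 — 5 (for-cause on #21, #29, #29, #24, #28 don't count).
Remaining: (5 − 5) + (5 − 5) = 0.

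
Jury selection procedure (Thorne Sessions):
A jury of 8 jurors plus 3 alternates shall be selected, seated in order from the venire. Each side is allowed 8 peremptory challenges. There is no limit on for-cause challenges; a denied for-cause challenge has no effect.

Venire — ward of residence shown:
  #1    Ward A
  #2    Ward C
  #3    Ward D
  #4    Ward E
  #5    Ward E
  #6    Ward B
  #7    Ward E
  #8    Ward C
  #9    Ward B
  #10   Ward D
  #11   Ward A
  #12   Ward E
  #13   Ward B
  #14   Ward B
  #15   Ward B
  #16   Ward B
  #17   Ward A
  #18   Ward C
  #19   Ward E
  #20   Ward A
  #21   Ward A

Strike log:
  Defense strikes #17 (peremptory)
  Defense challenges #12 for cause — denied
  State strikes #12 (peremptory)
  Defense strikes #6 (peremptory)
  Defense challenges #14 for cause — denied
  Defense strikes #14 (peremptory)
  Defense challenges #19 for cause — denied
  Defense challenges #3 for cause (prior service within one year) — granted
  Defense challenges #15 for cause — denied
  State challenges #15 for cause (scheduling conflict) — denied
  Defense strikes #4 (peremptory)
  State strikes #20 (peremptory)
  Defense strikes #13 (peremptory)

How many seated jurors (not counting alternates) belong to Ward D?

1

Removed: #3, #4, #6, #12, #13, #14, #17, #20.
Seated jurors 1–8: #1, #2, #5, #7, #8, #9, #10, #11 (alternates #15, #16, #18 not counted).
Of those, in Ward D: #10 → 1.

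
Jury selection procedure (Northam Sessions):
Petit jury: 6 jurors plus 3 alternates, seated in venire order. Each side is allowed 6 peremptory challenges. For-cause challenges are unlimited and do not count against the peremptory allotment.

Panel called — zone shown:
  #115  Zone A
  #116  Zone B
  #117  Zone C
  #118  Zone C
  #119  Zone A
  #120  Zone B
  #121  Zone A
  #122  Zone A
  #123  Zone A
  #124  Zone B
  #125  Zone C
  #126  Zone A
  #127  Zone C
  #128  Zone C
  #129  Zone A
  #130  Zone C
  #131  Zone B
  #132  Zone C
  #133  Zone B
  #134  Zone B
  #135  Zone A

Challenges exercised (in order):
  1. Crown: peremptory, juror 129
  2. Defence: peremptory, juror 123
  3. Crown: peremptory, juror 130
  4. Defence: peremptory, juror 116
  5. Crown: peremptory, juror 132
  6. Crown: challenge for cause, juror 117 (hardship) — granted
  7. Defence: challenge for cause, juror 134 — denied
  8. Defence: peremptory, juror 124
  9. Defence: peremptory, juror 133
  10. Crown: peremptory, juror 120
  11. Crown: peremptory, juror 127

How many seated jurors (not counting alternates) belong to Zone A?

Removed: #116, #117, #120, #123, #124, #127, #129, #130, #132, #133.
Seated jurors 1–6: #115, #118, #119, #121, #122, #125 (alternates #126, #128, #131 not counted).
Of those, in Zone A: #115, #119, #121, #122 → 4.

4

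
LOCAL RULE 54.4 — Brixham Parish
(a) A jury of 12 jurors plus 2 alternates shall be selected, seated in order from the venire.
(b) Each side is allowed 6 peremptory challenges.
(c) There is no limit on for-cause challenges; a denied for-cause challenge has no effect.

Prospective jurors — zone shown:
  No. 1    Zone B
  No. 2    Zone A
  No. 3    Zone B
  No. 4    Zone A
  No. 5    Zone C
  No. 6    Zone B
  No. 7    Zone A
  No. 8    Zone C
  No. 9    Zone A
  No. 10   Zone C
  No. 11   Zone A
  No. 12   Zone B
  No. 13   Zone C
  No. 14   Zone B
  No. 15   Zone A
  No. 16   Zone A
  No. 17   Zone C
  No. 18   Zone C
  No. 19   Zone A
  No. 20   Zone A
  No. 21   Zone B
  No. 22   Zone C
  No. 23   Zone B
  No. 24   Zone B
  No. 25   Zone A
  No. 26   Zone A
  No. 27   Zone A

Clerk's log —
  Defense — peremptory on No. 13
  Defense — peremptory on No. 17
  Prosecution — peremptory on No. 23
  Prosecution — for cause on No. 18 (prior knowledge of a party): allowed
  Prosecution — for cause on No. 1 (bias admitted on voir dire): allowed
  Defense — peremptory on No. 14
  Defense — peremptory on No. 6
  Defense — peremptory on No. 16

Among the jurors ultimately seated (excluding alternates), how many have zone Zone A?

7

Removed: #1, #6, #13, #14, #16, #17, #18, #23.
Seated jurors 1–12: #2, #3, #4, #5, #7, #8, #9, #10, #11, #12, #15, #19 (alternates #20, #21 not counted).
Of those, in Zone A: #2, #4, #7, #9, #11, #15, #19 → 7.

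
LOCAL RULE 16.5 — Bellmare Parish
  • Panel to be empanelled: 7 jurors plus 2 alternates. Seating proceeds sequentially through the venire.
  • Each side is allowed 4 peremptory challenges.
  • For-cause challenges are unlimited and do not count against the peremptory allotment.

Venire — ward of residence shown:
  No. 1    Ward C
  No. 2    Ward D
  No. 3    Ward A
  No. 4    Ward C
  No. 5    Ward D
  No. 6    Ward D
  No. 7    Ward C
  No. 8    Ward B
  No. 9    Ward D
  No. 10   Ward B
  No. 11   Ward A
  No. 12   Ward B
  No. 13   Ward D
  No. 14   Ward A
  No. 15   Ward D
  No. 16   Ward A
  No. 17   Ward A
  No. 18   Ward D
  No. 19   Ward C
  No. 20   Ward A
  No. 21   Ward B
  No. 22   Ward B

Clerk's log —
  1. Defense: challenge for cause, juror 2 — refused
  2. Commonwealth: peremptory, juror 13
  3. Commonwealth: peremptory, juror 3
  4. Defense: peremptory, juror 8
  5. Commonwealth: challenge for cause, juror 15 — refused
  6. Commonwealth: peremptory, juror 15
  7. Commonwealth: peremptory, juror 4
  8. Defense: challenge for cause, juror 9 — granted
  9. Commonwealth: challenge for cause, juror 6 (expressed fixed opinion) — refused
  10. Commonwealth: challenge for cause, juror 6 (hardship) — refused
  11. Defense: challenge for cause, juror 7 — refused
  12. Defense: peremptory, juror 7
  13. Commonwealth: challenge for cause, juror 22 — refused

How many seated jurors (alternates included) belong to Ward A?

Removed: #3, #4, #7, #8, #9, #13, #15.
Seated (9 incl. alternates): #1, #2, #5, #6, #10, #11, #12, #14, #16.
Of those, in Ward A: #11, #14, #16 → 3.

3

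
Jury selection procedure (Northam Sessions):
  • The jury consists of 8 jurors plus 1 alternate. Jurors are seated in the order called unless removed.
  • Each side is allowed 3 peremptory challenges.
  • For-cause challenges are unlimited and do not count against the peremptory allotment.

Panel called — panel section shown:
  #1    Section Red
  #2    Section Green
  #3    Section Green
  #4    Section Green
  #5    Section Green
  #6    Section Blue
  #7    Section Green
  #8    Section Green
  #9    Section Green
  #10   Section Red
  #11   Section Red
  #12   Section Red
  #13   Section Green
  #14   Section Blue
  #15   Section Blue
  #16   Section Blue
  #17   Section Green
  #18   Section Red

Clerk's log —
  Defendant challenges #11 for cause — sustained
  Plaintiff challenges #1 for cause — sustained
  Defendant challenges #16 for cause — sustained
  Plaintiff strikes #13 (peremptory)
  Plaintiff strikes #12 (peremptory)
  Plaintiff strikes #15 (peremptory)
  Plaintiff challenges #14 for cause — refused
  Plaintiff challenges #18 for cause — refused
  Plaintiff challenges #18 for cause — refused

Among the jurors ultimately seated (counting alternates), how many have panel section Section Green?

Removed: #1, #11, #12, #13, #15, #16.
Seated (9 incl. alternates): #2, #3, #4, #5, #6, #7, #8, #9, #10.
Of those, in Section Green: #2, #3, #4, #5, #7, #8, #9 → 7.

7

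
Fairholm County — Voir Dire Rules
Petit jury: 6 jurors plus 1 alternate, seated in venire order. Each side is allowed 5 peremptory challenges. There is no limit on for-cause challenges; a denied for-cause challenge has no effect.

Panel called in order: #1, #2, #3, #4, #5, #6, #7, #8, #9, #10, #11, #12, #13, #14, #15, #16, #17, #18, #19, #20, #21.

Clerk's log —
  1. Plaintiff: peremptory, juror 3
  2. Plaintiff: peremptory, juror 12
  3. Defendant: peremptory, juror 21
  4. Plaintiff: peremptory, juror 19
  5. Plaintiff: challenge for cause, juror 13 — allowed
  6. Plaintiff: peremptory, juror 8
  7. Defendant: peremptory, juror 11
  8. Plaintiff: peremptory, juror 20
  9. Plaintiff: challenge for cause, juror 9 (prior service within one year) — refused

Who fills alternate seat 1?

9

Removed: #3, #8, #11, #12, #13, #19, #20, #21. (#9 stays — for-cause denied.)
Filling seats in venire order through position 7: #1, #2, #4, #5, #6, #7, #9.
So alternate 1 is #9.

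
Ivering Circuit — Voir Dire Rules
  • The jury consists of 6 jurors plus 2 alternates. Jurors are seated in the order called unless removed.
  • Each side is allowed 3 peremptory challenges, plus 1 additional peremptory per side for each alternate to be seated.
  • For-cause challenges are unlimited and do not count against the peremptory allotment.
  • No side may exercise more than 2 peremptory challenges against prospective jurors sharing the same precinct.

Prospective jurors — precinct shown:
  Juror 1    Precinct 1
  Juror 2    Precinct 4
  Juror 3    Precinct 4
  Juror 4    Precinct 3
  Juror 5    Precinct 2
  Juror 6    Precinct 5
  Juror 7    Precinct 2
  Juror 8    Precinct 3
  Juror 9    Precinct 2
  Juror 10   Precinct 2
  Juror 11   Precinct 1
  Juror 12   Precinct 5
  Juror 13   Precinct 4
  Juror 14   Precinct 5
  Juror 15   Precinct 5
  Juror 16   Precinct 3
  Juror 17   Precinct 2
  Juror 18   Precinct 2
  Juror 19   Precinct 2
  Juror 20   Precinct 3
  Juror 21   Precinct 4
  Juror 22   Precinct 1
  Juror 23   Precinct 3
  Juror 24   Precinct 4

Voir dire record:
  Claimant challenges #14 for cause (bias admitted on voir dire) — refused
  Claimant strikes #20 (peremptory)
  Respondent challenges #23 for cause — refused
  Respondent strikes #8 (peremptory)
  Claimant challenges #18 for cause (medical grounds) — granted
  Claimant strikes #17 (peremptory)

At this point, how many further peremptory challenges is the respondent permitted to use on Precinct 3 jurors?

Respondent peremptories so far: #8 — 1 of 5 used, 4 left overall.
Against Precinct 3: #8 — 1 used; per-precinct cap 2 leaves 1.
Binding limit: min(4, 1) = 1.

1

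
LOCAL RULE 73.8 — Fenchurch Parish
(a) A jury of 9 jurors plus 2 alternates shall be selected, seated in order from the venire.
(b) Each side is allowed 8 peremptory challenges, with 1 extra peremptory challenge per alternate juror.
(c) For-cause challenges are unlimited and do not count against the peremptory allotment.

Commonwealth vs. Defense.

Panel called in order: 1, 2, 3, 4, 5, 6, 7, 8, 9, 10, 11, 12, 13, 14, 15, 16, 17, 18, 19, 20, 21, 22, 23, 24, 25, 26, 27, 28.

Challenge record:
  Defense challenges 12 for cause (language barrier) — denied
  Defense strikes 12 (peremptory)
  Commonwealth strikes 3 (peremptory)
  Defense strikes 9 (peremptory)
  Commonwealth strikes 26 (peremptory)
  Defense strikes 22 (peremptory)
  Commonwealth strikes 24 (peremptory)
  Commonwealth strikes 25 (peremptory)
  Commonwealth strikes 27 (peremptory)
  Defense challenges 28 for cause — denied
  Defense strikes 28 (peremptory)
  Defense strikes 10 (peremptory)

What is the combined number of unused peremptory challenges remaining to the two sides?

Commonwealth allotment: 8 base + 1 × 2 alternates = 10. Defense allotment: 8 base + 1 × 2 alternates = 10.
Commonwealth peremptories used: #3, #26, #24, #25, #27 — 5.
Defense peremptories used: #12, #9, #22, #28, #10 — 5 (for-cause on #12, #28 don't count).
Remaining: (10 − 5) + (10 − 5) = 10.

10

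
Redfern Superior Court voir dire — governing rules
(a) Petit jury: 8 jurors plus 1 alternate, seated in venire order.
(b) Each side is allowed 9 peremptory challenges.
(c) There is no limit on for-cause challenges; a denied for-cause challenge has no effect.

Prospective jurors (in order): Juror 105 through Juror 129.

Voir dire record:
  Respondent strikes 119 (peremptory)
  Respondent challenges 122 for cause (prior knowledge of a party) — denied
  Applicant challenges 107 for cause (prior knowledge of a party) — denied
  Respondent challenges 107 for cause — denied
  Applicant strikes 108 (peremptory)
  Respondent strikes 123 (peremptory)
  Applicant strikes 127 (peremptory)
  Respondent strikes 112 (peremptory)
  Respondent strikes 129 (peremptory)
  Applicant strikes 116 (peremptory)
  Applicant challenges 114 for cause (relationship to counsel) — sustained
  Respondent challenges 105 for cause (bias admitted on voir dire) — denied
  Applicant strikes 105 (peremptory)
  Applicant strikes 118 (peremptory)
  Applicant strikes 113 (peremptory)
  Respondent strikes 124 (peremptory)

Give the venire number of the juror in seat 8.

Removed: #105, #108, #112, #113, #114, #116, #118, #119, #123, #124, #127, #129. (#107, #122 stay — for-cause denied.)
Seating in order: seats 1–8 → #106, #107, #109, #110, #111, #115, #117, #120; alternates → #121.
So seat 8 is #120.

120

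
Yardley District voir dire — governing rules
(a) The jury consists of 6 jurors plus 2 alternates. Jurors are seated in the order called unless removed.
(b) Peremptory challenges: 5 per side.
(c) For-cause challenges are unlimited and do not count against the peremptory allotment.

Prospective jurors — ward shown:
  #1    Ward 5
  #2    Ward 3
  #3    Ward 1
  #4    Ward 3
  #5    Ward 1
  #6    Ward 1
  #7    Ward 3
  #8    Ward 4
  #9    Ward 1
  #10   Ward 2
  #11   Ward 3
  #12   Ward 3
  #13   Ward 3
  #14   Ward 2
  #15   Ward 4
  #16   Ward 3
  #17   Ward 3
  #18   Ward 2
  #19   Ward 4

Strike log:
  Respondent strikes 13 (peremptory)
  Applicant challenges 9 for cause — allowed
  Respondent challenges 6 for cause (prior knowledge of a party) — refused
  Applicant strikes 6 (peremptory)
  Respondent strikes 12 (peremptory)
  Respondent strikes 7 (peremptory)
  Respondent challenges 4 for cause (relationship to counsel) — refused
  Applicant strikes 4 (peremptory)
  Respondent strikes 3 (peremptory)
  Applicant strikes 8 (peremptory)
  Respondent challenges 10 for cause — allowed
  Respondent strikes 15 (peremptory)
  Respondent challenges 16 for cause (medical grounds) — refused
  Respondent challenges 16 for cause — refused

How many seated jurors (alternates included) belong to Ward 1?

Removed: #3, #4, #6, #7, #8, #9, #10, #12, #13, #15.
Seated (8 incl. alternates): #1, #2, #5, #11, #14, #16, #17, #18.
Of those, in Ward 1: #5 → 1.

1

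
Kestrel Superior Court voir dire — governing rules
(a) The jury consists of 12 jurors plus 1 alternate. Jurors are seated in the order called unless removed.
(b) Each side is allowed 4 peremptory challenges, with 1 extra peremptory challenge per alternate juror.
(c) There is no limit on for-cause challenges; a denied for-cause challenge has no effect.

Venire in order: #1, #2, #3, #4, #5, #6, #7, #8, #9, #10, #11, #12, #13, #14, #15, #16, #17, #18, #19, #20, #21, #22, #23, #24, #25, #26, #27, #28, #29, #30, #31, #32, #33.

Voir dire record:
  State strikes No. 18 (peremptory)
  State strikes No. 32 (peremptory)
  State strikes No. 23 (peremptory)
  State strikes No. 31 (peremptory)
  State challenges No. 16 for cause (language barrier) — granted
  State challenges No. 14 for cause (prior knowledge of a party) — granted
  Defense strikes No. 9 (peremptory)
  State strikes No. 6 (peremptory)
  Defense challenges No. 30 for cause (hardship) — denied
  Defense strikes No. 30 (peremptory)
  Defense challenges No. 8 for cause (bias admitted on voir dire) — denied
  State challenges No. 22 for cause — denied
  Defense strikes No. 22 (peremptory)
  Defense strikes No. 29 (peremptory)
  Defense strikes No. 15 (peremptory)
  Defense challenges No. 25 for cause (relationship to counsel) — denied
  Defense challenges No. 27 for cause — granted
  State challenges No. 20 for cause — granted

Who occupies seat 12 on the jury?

Removed: #6, #9, #14, #15, #16, #18, #20, #22, #23, #27, #29, #30, #31, #32. (#8, #25 stay — for-cause denied.)
Seating in order: seats 1–12 → #1, #2, #3, #4, #5, #7, #8, #10, #11, #12, #13, #17; alternates → #19.
So seat 12 is #17.

17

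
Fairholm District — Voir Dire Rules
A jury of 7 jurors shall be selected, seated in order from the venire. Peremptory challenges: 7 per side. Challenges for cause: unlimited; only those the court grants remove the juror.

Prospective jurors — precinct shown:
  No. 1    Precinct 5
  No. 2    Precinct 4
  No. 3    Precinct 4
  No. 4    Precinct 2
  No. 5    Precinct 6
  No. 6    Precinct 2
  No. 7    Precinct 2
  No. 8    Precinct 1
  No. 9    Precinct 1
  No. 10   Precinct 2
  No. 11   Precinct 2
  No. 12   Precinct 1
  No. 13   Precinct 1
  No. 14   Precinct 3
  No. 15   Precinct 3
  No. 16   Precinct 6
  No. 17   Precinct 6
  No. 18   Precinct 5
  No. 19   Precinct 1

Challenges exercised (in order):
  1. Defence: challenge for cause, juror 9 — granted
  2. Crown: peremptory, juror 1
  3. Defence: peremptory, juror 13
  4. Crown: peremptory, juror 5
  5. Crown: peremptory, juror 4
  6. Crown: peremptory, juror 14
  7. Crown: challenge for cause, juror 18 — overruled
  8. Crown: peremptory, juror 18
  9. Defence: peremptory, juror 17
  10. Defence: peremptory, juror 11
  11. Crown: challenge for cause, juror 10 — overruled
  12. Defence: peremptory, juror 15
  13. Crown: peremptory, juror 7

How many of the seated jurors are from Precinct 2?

2

Removed: #1, #4, #5, #7, #9, #11, #13, #14, #15, #17, #18.
Seated jurors 1–7: #2, #3, #6, #8, #10, #12, #16.
Of those, in Precinct 2: #6, #10 → 2.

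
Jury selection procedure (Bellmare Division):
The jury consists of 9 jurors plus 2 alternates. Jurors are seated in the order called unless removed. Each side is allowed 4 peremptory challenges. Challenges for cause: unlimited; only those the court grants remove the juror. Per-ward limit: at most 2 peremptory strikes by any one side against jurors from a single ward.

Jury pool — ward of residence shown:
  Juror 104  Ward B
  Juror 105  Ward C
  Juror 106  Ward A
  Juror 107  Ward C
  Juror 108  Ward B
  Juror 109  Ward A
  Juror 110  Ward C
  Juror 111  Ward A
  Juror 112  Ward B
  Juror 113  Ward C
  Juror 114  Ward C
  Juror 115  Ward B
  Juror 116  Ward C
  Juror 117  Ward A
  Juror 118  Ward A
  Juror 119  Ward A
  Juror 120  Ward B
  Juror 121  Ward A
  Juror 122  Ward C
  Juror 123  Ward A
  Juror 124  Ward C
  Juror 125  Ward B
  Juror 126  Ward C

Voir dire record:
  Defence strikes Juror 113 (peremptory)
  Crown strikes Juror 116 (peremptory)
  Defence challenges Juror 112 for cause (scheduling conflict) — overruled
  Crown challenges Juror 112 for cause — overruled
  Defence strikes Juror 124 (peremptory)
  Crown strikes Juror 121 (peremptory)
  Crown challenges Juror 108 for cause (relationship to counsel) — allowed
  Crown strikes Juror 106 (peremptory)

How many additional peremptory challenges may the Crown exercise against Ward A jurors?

Crown peremptories so far: #116, #121, #106 — 3 of 4 used, 1 left overall.
Against Ward A: #121, #106 — 2 used; per-ward cap 2 leaves 0.
Binding limit: min(1, 0) = 0.

0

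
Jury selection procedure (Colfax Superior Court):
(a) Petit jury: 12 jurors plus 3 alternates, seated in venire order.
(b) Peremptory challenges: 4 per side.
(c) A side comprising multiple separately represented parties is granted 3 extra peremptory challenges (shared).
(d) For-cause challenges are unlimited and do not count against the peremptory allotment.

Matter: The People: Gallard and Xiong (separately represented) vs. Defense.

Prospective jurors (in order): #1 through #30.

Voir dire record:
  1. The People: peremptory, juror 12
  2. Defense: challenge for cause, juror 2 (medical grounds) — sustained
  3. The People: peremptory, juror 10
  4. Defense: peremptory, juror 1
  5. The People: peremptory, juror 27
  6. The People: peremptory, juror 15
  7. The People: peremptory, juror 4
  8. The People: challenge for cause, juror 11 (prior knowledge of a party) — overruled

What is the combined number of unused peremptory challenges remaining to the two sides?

The People allotment: 4 base + 3 multi-party = 7. Defense allotment: 4.
The People peremptories used: #12, #10, #27, #15, #4 — 5 (the for-cause on #11 doesn't count).
Defense peremptories used: #1 — 1 (the for-cause on #2 doesn't count).
Remaining: (7 − 5) + (4 − 1) = 5.

5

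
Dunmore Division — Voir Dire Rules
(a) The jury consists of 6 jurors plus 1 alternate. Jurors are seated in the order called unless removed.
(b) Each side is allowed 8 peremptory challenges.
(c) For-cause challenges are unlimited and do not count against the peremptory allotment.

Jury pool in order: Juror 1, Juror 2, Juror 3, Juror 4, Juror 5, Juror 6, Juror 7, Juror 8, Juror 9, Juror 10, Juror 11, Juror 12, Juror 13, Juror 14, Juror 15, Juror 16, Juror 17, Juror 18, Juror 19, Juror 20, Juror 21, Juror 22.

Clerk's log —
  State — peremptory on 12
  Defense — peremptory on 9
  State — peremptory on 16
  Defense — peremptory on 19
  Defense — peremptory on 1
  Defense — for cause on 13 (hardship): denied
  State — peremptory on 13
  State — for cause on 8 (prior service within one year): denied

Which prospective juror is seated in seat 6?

7

Removed: #1, #9, #12, #13, #16, #19. (#8 stays — for-cause denied.)
Filling seats in venire order through position 6: #2, #3, #4, #5, #6, #7.
So seat 6 is #7.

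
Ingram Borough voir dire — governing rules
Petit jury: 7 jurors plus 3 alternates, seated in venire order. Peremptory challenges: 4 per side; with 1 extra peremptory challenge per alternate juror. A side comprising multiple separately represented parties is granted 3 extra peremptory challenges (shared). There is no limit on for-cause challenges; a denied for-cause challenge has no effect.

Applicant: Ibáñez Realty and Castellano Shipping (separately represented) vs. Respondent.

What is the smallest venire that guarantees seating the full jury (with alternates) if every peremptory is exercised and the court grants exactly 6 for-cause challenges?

33

Seats to fill: 7 + 3 alternates = 10.
Peremptories — Applicant: 4 + 1×3 + 3 = 10; Respondent: 4 + 1×3 = 7; total 17.
For-cause removals: 6.
Minimum venire: 10 + 17 + 6 = 33.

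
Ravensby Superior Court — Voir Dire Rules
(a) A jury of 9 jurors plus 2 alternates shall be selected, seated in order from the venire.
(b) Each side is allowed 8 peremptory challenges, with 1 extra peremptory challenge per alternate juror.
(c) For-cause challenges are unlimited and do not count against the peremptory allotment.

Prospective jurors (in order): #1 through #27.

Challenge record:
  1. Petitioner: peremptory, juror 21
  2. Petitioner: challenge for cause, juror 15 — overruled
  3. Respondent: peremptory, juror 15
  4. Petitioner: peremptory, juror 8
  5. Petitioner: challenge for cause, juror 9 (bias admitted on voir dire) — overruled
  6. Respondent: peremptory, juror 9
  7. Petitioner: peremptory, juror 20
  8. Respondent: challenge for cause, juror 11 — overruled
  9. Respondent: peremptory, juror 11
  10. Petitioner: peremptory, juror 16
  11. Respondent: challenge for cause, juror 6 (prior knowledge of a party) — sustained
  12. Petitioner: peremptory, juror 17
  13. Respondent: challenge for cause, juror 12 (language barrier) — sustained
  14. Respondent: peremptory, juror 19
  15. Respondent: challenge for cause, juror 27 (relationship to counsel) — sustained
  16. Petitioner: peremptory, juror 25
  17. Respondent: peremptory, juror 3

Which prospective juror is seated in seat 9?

Removed: #3, #6, #8, #9, #11, #12, #15, #16, #17, #19, #20, #21, #25, #27.
Seating in order: seats 1–9 → #1, #2, #4, #5, #7, #10, #13, #14, #18; alternates → #22, #23.
So seat 9 is #18.

18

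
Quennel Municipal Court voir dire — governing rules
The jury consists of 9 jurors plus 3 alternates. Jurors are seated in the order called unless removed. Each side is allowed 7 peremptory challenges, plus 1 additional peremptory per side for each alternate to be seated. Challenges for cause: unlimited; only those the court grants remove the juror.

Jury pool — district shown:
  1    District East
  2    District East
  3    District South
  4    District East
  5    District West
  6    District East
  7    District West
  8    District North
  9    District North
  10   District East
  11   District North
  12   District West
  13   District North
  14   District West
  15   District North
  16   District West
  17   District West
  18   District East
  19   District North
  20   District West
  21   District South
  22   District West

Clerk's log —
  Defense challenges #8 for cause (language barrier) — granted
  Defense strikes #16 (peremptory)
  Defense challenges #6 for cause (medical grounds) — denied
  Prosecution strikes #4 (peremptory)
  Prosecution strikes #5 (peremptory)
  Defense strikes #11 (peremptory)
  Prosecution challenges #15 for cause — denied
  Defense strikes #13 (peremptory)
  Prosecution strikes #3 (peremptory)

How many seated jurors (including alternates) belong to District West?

4

Removed: #3, #4, #5, #8, #11, #13, #16.
Seated (12 incl. alternates): #1, #2, #6, #7, #9, #10, #12, #14, #15, #17, #18, #19.
Of those, in District West: #7, #12, #14, #17 → 4.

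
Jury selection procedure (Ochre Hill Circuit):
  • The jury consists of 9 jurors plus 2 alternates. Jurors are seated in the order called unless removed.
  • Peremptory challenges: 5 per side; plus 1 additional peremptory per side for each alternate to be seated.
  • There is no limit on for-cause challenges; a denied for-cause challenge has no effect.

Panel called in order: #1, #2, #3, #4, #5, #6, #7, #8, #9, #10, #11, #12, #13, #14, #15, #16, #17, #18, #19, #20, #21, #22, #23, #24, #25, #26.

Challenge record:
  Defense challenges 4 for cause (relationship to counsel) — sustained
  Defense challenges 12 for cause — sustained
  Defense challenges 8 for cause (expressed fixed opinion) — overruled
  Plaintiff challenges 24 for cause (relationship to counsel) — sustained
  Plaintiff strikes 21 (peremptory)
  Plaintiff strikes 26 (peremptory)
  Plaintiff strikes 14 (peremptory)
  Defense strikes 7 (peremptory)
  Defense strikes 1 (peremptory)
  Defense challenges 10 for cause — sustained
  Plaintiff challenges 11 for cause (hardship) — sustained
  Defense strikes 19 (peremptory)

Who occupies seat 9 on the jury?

Removed: #1, #4, #7, #10, #11, #12, #14, #19, #21, #24, #26. (#8 stays — for-cause denied.)
Seating in order: seats 1–9 → #2, #3, #5, #6, #8, #9, #13, #15, #16; alternates → #17, #18.
So seat 9 is #16.

16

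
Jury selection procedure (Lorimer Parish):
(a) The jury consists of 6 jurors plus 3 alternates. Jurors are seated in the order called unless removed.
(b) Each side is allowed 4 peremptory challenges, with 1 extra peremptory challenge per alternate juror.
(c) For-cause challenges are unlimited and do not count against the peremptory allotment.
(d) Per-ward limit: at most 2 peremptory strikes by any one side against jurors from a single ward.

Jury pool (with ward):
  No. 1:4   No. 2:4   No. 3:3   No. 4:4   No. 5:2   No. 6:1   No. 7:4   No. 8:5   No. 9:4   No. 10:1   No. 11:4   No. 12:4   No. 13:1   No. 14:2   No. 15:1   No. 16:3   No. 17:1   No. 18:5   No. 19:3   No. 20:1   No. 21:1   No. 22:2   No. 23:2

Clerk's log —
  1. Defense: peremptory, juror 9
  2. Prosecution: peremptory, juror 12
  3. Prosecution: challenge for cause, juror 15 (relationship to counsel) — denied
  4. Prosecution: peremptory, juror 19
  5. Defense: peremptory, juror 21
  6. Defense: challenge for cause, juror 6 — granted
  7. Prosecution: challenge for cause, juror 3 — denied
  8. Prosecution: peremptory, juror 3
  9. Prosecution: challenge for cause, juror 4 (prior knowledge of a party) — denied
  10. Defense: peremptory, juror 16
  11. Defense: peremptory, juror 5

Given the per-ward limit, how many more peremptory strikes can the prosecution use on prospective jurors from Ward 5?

2

Prosecution peremptories so far: #12, #19, #3 — 3 of 7 used, 4 left overall.
Against Ward 5: none yet — per-ward cap 2 leaves 2.
Binding limit: min(4, 2) = 2.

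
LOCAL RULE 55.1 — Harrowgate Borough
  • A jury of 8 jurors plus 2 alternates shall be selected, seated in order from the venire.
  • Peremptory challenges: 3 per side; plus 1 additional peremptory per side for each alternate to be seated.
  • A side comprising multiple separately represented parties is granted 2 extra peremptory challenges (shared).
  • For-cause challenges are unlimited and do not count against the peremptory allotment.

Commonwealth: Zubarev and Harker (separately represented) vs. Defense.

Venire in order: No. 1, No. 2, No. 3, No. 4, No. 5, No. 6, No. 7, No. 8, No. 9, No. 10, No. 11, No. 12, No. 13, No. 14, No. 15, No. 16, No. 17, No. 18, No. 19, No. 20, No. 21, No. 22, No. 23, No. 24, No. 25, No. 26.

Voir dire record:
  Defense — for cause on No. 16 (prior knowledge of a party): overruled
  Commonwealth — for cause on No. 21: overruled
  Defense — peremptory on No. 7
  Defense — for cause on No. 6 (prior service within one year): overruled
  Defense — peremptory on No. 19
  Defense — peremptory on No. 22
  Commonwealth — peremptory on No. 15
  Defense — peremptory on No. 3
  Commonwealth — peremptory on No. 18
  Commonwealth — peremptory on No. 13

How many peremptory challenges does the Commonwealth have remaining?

4

Commonwealth allotment: 3 base + 1 × 2 alternates + 2 multi-party = 7.
Commonwealth peremptories used: #15, #18, #13 — 3 (the for-cause on #21 doesn't count).
Remaining: 7 − 3 = 4.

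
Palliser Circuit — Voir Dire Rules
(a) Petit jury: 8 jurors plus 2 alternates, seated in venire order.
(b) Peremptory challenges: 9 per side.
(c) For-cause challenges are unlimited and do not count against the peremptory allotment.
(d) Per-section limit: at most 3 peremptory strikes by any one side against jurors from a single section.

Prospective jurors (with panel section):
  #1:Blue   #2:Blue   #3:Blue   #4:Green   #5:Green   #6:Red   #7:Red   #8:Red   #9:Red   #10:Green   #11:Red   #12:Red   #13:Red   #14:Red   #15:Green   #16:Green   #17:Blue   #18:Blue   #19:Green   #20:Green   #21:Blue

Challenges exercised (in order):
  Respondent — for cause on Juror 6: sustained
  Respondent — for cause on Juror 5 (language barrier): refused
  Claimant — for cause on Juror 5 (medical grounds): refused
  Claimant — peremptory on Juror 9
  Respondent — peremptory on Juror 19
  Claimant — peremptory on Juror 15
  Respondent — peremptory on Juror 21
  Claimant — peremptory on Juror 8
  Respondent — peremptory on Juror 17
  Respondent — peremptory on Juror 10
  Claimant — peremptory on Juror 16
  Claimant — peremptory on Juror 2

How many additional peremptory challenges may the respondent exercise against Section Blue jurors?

1

Respondent peremptories so far: #19, #21, #17, #10 — 4 of 9 used, 5 left overall.
Against Section Blue: #21, #17 — 2 used; per-section cap 3 leaves 1.
Binding limit: min(5, 1) = 1.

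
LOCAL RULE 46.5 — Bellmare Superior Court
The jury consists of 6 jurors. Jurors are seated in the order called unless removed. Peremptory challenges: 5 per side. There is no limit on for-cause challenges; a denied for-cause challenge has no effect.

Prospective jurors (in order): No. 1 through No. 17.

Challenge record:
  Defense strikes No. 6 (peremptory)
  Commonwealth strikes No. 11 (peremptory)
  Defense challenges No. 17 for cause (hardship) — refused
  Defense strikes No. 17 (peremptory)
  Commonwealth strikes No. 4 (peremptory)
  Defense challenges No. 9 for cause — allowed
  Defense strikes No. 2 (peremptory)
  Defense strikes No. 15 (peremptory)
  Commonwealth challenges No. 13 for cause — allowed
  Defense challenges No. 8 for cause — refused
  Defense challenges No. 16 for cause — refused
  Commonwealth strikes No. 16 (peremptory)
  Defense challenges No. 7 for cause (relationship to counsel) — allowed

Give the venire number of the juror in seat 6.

Removed: #2, #4, #6, #7, #9, #11, #13, #15, #16, #17. (#8 stays — for-cause denied.)
Seating in order: seats 1–6 → #1, #3, #5, #8, #10, #12.
So seat 6 is #12.

12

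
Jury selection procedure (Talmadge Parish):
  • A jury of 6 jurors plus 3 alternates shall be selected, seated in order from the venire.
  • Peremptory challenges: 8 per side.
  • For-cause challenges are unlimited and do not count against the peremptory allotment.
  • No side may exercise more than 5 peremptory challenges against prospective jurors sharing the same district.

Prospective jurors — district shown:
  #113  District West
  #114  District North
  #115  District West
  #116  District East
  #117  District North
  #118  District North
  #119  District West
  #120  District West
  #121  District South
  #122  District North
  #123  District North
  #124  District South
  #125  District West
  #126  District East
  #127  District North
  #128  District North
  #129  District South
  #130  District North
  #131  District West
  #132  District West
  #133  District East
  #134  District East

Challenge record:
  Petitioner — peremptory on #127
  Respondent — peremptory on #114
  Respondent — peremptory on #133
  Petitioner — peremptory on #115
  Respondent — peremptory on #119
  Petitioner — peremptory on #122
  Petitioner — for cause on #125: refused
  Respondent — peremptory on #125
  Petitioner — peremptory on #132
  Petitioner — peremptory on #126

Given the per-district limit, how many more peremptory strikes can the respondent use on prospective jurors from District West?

Respondent peremptories so far: #114, #133, #119, #125 — 4 of 8 used, 4 left overall.
Against District West: #119, #125 — 2 used; per-district cap 5 leaves 3.
Binding limit: min(4, 3) = 3.

3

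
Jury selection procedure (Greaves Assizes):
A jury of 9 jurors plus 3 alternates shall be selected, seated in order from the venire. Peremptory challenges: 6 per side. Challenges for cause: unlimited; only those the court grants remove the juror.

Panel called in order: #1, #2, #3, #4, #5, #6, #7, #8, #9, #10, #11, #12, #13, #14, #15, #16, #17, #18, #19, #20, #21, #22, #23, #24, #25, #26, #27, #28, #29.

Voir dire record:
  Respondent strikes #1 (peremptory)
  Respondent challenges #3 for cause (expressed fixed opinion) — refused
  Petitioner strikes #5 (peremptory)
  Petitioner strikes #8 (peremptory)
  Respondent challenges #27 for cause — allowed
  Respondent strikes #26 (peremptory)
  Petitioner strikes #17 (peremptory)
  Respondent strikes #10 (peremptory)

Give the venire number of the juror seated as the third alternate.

16

Removed: #1, #5, #8, #10, #17, #26, #27. (#3 stays — for-cause denied.)
Seating in order: seats 1–9 → #2, #3, #4, #6, #7, #9, #11, #12, #13; alternates → #14, #15, #16.
So alternate 3 is #16.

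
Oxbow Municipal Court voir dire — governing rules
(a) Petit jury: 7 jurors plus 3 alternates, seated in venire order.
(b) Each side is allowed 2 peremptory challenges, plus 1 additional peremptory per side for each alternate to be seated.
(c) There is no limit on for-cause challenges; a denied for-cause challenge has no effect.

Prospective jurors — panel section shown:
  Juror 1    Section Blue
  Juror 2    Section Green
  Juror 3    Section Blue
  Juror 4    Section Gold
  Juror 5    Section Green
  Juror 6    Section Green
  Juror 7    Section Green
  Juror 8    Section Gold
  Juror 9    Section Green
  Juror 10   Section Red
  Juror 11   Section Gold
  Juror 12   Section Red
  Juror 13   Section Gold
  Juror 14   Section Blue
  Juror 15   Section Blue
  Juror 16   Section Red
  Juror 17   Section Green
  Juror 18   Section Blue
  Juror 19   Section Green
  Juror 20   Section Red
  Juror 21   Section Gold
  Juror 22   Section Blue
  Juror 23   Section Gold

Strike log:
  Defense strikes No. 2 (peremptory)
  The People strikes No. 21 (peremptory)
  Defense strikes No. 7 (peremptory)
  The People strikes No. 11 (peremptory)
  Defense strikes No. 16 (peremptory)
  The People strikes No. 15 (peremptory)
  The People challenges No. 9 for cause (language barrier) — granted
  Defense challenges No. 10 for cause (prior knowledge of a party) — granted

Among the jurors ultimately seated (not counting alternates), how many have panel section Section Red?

Removed: #2, #7, #9, #10, #11, #15, #16, #21.
Seated jurors 1–7: #1, #3, #4, #5, #6, #8, #12 (alternates #13, #14, #17 not counted).
Of those, in Section Red: #12 → 1.

1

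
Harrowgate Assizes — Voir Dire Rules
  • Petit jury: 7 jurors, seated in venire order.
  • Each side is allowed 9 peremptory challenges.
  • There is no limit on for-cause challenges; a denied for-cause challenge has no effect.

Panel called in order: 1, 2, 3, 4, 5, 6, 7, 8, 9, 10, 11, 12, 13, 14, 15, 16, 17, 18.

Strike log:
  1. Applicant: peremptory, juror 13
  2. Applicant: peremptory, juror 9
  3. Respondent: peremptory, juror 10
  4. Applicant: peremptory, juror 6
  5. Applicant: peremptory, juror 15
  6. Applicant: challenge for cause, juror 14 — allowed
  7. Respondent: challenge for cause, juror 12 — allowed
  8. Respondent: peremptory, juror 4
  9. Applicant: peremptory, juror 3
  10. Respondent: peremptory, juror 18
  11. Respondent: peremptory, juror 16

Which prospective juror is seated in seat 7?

17

Removed: #3, #4, #6, #9, #10, #12, #13, #14, #15, #16, #18.
Seating in order: seats 1–7 → #1, #2, #5, #7, #8, #11, #17.
So seat 7 is #17.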